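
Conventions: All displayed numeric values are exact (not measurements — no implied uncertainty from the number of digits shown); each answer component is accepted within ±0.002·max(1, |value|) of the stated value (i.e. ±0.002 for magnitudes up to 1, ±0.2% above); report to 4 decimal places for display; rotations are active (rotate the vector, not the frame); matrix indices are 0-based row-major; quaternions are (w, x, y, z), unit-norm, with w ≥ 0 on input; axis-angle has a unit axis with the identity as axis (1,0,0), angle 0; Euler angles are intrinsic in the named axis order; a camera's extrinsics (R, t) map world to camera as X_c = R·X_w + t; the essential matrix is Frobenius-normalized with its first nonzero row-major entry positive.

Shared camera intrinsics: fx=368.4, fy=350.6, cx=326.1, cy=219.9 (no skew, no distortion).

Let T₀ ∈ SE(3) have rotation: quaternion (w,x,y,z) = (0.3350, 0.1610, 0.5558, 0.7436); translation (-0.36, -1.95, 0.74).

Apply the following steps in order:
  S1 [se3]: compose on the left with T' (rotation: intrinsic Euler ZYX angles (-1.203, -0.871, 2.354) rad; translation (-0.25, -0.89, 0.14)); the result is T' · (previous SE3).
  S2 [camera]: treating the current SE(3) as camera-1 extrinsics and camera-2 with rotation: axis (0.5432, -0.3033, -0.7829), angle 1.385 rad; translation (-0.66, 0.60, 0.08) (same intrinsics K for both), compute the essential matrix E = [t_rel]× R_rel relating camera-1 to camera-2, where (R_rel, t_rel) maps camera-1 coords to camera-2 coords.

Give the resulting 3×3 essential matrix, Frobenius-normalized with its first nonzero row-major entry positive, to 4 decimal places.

after S1 (compose_se3): R=[-0.6833 -0.3759 -0.6259; 0.7065 -0.5566 -0.4370; -0.1841 -0.7408 0.6460], t=(0.9848, -1.7266, -1.3617)
after S2 (essential): [0.4822 0.2317 -0.0079; -0.2829 -0.3890 0.1605; -0.4008 0.4060 -0.3621]

matrix = [0.4822 0.2317 -0.0079; -0.2829 -0.3890 0.1605; -0.4008 0.4060 -0.3621]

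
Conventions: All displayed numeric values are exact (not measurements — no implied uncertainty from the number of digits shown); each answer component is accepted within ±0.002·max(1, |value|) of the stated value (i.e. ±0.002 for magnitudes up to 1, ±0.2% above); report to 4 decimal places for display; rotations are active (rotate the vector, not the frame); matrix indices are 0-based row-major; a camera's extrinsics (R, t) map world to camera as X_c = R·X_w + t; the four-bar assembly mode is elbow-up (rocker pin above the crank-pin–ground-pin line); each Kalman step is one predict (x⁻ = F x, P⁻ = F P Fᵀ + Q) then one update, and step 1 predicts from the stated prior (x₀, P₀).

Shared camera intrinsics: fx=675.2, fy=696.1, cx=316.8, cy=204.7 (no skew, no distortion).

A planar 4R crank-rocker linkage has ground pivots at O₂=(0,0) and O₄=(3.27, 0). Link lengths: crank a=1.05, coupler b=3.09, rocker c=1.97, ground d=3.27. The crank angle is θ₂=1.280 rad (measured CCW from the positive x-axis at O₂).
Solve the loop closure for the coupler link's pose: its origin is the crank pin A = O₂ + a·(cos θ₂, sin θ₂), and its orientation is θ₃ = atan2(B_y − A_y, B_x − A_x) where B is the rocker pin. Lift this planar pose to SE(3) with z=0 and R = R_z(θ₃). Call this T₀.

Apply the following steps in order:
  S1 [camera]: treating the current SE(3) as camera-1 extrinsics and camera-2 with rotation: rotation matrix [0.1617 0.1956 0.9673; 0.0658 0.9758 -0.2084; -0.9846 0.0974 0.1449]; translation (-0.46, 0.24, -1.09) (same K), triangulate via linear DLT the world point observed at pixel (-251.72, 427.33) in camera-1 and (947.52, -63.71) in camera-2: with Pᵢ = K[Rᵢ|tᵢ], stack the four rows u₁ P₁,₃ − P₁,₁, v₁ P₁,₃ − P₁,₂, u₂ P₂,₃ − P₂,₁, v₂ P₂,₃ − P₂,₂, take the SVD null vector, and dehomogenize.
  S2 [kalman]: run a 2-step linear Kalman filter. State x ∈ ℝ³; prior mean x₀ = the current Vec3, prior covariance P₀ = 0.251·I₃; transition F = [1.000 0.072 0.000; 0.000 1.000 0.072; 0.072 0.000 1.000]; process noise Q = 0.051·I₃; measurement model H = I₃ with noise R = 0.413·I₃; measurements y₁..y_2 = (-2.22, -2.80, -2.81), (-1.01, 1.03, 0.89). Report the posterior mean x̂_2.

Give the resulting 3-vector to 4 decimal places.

result = (-1.5919, -0.4204, -0.0506)

source (fourbar_fk): coupler pose = R=[0.9501 -0.3119 0.0000; 0.3119 0.9501 0.0000; 0.0000 0.0000 1.0000], t=(0.3011, 1.0059, 0.0000)
after S1 (triangulate): (-1.5447, -0.0974, 1.3494)
after S2 (kf_track): (-1.5919, -0.4204, -0.0506)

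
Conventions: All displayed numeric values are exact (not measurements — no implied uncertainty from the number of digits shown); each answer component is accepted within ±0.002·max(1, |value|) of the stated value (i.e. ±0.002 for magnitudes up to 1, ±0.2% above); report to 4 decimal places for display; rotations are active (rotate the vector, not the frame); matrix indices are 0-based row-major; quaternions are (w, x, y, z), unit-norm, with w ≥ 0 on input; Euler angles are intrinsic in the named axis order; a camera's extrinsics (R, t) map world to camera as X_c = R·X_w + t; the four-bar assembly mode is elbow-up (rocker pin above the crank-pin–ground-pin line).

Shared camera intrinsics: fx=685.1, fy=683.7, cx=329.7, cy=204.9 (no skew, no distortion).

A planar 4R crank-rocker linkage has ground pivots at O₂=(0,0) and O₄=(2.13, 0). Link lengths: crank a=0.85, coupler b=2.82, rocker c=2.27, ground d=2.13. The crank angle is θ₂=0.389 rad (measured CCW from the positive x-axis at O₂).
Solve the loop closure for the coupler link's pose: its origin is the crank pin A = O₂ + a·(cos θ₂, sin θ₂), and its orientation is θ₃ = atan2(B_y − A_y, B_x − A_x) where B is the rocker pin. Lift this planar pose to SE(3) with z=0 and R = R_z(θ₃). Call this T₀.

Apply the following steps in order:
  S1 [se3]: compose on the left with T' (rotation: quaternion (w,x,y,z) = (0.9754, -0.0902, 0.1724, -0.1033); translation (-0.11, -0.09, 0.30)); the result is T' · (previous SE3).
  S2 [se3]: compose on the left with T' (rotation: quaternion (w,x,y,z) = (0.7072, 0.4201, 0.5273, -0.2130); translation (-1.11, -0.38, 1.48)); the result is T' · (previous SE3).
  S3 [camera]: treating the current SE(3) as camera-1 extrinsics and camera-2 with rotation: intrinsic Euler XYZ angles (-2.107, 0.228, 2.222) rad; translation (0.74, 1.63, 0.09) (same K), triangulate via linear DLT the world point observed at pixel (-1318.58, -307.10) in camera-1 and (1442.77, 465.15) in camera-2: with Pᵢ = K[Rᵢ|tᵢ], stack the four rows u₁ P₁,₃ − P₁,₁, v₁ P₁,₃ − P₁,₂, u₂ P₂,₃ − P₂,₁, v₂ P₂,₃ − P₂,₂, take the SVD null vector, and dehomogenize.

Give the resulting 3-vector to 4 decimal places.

result = (-1.5012, -1.1088, -1.2316)

source (fourbar_fk): coupler pose = R=[0.7735 -0.6338 0.0000; 0.6338 0.7735 0.0000; 0.0000 0.0000 1.0000], t=(0.7865, 0.3224, 0.0000)
after S1 (compose_se3): R=[0.8190 -0.4508 0.3550; 0.4301 0.8918 0.1404; -0.3798 0.0377 0.9243], t=(0.6679, 0.0373, -0.0181)
after S2 (compose_se3): R=[0.3940 0.5259 0.7537; 0.6664 0.4013 -0.6284; -0.6330 0.7499 -0.1923], t=(-0.8566, -0.2498, 0.8745)
after S3 (triangulate): (-1.5012, -1.1088, -1.2316)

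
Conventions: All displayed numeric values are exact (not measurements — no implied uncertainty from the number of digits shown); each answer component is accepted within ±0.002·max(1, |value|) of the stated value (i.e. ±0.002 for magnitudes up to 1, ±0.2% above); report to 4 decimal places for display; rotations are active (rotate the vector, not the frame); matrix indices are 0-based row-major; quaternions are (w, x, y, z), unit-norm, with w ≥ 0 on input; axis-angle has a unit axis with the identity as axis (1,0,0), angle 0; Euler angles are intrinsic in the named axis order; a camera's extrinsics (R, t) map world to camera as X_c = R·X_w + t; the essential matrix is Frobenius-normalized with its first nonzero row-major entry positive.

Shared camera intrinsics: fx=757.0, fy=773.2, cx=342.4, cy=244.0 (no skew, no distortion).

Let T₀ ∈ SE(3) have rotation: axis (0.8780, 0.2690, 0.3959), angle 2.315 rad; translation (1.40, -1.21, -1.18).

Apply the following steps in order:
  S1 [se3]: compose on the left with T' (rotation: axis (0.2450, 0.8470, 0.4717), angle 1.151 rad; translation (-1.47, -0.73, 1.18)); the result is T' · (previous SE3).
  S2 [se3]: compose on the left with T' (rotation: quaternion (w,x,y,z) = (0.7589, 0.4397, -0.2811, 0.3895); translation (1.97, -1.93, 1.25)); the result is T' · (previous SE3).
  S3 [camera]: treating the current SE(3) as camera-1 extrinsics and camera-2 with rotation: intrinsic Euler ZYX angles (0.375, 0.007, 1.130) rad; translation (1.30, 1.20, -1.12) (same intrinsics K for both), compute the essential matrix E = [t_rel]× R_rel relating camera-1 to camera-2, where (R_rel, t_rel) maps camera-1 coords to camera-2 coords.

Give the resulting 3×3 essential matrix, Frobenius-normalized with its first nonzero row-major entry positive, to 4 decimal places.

matrix = [0.0807 -0.1118 0.2347; -0.3626 -0.4679 -0.3739; 0.0660 -0.4708 0.4579]

after S1 (compose_se3): R=[0.3856 0.9118 0.1410; 0.9183 -0.3941 0.0380; 0.0902 0.1148 -0.9893], t=(-1.4706, -0.9776, -1.0006)
after S2 (compose_se3): R=[-0.5698 0.8119 0.1273; 0.3373 0.0898 0.9371; 0.7494 0.5769 -0.3249], t=(2.0818, -1.8519, -0.7751)
after S3 (essential): [0.0807 -0.1118 0.2347; -0.3626 -0.4679 -0.3739; 0.0660 -0.4708 0.4579]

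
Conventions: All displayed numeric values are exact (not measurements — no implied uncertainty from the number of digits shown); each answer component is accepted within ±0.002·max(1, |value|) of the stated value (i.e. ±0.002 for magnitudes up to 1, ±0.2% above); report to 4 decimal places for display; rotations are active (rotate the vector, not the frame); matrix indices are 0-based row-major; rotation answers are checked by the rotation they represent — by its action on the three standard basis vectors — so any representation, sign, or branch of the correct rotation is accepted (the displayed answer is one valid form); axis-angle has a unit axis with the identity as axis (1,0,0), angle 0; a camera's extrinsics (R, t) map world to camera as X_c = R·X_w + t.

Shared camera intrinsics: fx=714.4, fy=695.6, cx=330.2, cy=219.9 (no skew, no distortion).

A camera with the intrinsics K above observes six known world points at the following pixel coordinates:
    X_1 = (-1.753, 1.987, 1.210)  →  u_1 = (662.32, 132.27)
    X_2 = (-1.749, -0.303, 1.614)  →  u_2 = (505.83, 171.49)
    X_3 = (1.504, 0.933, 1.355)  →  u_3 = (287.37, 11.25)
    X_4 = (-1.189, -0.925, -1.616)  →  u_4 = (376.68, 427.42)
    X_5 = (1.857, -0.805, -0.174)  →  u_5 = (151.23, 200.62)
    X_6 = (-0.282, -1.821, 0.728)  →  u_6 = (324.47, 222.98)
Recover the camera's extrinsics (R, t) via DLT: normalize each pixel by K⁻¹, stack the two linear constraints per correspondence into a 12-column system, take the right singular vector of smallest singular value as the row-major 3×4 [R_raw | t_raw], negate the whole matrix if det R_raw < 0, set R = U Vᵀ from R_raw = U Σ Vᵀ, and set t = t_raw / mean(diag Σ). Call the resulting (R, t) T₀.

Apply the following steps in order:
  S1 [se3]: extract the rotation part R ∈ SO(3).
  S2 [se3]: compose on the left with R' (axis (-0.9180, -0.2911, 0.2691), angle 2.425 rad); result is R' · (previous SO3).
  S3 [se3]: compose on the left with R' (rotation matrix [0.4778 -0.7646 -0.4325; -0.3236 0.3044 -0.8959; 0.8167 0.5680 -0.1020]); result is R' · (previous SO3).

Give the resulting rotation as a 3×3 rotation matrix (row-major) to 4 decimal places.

source (pnp_recover): camera pose = R=[-0.8791 0.4033 0.2539; -0.3712 -0.2454 -0.8955; -0.2989 -0.8816 0.3654], t=(0.2300, 0.1400, 6.9797)
after S1 (rot_of_se3): [-0.8791 0.4033 0.2539; -0.3712 -0.2454 -0.8955; -0.2989 -0.8816 0.3654]
after S2 (compose_so3): [-0.5585 0.7711 -0.3058; -0.4820 -0.0016 0.8762; 0.6751 0.6367 0.3726]
after S3 (compose_so3): [-0.1902 0.0944 -0.9772; -0.5708 -0.8205 0.0319; -0.7987 0.5639 0.2099]

rotation (matrix) = ((-0.1902, 0.0944, -0.9772), (-0.5708, -0.8205, 0.0319), (-0.7987, 0.5639, 0.2099))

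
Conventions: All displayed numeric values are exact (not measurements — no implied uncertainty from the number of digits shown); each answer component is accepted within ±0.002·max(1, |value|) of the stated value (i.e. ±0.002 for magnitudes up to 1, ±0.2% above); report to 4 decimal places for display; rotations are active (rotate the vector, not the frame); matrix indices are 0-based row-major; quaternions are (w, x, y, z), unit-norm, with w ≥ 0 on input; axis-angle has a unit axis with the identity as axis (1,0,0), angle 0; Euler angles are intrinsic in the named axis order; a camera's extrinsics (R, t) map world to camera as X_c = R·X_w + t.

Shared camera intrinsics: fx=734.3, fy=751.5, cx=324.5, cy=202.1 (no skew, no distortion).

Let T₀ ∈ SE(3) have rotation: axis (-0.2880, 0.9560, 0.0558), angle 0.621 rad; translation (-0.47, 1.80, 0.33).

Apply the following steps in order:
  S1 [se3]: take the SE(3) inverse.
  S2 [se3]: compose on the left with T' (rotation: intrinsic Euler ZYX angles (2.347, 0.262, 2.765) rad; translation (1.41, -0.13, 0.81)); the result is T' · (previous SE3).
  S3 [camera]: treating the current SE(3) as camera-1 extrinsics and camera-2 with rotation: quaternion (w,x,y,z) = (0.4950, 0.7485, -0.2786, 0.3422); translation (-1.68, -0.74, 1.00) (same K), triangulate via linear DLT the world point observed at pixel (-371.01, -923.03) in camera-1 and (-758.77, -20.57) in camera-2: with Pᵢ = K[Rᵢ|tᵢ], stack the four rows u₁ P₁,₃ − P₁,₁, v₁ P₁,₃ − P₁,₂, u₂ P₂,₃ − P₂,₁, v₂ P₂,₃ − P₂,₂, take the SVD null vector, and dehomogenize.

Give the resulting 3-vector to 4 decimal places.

after S1 (invert_se3): R=[0.8288 -0.0189 -0.5592; -0.0839 0.9839 -0.1576; 0.5532 0.1775 0.8139], t=(0.6082, -1.7585, -0.3281)
after S2 (compose_se3): R=[-0.3723 0.6766 0.6353; 0.5583 0.7101 -0.4290; -0.7414 0.1949 -0.6421], t=(-0.1925, -1.0041, 0.3226)
after S3 (triangulate): (0.0757, -0.0235, -0.4218)

result = (0.0757, -0.0235, -0.4218)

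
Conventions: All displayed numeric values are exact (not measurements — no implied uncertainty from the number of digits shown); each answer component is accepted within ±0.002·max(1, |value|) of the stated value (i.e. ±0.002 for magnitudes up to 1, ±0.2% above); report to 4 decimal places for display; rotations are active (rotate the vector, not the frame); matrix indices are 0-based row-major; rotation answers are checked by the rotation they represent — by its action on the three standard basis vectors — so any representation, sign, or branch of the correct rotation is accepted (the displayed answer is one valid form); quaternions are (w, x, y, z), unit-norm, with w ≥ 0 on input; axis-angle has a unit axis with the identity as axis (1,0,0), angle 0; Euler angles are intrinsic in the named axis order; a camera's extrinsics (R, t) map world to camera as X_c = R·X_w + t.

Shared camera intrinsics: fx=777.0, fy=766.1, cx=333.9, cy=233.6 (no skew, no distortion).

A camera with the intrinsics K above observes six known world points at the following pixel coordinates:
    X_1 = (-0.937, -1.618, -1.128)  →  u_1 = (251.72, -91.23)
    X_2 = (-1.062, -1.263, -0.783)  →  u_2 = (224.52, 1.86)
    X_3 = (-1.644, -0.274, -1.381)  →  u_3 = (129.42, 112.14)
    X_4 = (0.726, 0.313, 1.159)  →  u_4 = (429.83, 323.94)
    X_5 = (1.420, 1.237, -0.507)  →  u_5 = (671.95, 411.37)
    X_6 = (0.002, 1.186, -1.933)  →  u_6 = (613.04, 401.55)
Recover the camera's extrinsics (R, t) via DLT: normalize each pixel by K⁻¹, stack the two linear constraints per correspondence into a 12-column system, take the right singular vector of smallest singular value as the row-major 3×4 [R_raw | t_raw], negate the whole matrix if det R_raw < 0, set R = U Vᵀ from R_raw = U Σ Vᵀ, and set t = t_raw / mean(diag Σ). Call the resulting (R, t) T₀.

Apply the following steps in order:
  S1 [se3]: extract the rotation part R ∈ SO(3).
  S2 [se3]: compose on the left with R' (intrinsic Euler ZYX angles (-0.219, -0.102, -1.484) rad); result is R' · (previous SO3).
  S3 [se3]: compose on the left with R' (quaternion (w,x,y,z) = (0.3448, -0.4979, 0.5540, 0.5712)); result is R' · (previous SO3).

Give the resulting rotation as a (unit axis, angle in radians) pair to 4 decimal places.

rotation (axis_angle) = ((0.5517, 0.1607, -0.8184), 2.9117)

source (pnp_recover): camera pose = R=[0.9527 0.1271 -0.2762; -0.0375 0.9507 0.3079; 0.3017 -0.2829 0.9104], t=(0.3500, 0.1000, 4.9799)
after S1 (rot_of_se3): [0.9527 0.1271 -0.2762; -0.0375 0.9507 0.3079; 0.3017 -0.2829 0.9104]
after S2 (compose_so3): [0.9834 0.1766 -0.0427; 0.0858 -0.2437 0.9661; 0.1602 -0.9536 -0.2547]
after S3 (compose_so3): [-0.3730 0.3615 -0.8545; -0.0115 -0.9227 -0.3853; -0.9278 -0.1339 0.3483]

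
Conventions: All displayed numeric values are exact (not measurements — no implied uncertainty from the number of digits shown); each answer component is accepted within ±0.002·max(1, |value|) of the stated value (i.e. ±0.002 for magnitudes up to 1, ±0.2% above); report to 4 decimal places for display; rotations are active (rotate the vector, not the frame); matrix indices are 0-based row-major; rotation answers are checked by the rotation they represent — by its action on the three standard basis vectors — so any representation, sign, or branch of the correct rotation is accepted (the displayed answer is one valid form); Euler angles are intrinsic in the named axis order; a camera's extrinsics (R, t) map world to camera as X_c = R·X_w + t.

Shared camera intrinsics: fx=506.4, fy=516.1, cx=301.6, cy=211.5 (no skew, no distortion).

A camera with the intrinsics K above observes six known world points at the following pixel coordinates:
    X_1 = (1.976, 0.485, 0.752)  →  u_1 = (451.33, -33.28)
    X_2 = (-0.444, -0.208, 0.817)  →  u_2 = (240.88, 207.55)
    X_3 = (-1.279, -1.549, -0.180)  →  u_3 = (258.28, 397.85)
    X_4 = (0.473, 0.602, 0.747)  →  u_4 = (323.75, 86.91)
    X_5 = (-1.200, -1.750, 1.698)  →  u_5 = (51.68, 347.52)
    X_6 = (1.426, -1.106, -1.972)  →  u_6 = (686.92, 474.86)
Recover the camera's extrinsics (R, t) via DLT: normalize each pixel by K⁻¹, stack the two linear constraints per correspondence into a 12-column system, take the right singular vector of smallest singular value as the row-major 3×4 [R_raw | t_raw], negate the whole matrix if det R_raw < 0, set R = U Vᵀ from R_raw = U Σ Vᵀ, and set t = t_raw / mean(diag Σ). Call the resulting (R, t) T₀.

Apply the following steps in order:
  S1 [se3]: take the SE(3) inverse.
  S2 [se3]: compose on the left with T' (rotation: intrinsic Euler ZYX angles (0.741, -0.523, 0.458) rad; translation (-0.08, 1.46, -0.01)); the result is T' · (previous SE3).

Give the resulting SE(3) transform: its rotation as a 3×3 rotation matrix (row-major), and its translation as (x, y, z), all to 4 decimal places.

rotation (matrix) = ((0.0222, 0.5547, -0.8318), (0.9354, -0.3052, -0.1785), (-0.3528, -0.7741, -0.5257)), translation = (3.3650, 1.8161, 2.3699)

source (pnp_recover): camera pose = R=[0.3850 0.3273 -0.8629; -0.2105 -0.8792 -0.4274; -0.8986 0.3462 -0.2696], t=(0.4300, 0.0400, 4.1800)
after S1 (invert_se3): R=[0.3850 -0.2105 -0.8986; 0.3273 -0.8792 0.3462; -0.8629 -0.4274 -0.2696], t=(3.5989, -1.5529, 1.5150)
after S2 (compose_se3): R=[0.0222 0.5547 -0.8318; 0.9354 -0.3052 -0.1785; -0.3528 -0.7741 -0.5257], t=(3.3650, 1.8161, 2.3699)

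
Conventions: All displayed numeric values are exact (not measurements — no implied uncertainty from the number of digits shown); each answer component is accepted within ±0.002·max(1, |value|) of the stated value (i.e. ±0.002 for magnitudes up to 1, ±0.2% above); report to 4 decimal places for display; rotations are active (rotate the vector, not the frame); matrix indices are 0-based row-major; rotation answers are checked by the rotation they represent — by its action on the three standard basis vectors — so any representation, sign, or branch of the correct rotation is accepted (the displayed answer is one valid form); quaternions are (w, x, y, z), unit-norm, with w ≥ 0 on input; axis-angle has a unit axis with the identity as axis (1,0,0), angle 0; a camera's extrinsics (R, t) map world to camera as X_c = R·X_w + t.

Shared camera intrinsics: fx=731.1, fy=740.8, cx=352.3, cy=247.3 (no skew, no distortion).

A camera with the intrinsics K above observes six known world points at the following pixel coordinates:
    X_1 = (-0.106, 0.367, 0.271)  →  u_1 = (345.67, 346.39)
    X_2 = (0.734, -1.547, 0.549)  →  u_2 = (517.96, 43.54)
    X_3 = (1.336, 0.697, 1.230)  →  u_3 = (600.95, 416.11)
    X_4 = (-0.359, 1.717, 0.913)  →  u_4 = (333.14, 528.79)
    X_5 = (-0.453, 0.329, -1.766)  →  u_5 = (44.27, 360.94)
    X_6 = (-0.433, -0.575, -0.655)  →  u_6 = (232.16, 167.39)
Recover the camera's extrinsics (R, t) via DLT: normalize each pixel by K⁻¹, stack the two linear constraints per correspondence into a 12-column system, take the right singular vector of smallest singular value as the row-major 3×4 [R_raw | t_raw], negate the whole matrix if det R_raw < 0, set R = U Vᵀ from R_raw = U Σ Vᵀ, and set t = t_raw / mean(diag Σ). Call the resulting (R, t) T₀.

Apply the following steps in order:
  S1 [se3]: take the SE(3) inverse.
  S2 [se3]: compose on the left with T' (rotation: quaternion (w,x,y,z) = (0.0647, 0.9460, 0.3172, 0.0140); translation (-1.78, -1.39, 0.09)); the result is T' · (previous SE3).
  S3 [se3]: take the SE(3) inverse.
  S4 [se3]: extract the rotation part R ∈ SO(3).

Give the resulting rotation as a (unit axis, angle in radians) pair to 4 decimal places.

source (pnp_recover): camera pose = R=[0.9111 -0.0905 0.4020; 0.0747 0.9957 0.0548; -0.4053 -0.0199 0.9140], t=(-0.0200, 0.2300, 4.2200)
after S1 (invert_se3): R=[0.9111 0.0747 -0.4053; -0.0905 0.9957 -0.0199; 0.4020 0.0548 0.9140], t=(1.7113, -0.1467, -3.8616)
after S2 (compose_se3): R=[0.7004 0.6592 -0.2738; 0.5744 -0.7482 -0.3320; -0.4237 0.0753 -0.9027], t=(-0.7624, 0.1946, 3.8736)
after S3 (invert_se3): R=[0.7004 0.5744 -0.4237; 0.6592 -0.7482 0.0753; -0.2738 -0.3320 -0.9027], t=(2.0633, 0.3565, 3.3525)
after S4 (rot_of_se3): [0.7004 0.5744 -0.4237; 0.6592 -0.7482 0.0753; -0.2738 -0.3320 -0.9027]

rotation (axis_angle) = ((-0.9210, -0.3390, 0.1917), 2.9186)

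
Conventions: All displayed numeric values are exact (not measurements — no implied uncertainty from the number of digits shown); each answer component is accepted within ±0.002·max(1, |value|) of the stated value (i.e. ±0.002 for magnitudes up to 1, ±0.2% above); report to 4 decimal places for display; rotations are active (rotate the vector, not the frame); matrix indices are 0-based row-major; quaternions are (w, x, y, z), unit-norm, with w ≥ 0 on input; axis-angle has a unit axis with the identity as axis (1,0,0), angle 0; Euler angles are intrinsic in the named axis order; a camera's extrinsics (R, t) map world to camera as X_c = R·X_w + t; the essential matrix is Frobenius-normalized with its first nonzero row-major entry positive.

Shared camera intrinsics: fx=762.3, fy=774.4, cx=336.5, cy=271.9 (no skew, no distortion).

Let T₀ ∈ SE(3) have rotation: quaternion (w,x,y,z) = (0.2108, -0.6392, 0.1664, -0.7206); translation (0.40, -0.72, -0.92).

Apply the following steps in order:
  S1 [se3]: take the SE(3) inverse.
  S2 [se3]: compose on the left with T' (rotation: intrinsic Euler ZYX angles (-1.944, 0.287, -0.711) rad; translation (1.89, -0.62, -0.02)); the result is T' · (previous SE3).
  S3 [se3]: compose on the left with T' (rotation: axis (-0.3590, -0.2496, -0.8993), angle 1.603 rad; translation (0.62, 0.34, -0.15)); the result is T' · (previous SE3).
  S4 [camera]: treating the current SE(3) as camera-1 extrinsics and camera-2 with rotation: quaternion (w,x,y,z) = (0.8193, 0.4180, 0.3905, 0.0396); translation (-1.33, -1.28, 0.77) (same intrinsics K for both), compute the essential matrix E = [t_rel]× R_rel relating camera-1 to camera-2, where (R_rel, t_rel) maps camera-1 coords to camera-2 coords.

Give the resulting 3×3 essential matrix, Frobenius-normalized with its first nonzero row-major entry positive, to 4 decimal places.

matrix = [0.3504 0.3976 -0.0183; 0.0521 -0.5553 0.0246; 0.6120 -0.1804 0.0070]

after S1 (invert_se3): R=[-0.0939 -0.5165 0.8511; 0.0911 -0.8557 -0.5093; 0.9914 0.0297 0.1274], t=(0.4487, -1.1211, -0.2580)
after S2 (compose_se3): R=[0.6282 -0.4651 -0.6238; -0.3595 0.5375 -0.7628; 0.6901 0.7034 0.1705], t=(0.7300, -0.7909, 0.3673)
after S3 (compose_se3): R=[-0.2352 0.5449 -0.8048; -0.1106 0.8077 0.5791; 0.9656 0.2252 -0.1297], t=(-0.0597, -0.0572, 0.6707)
after S4 (essential): [0.3504 0.3976 -0.0183; 0.0521 -0.5553 0.0246; 0.6120 -0.1804 0.0070]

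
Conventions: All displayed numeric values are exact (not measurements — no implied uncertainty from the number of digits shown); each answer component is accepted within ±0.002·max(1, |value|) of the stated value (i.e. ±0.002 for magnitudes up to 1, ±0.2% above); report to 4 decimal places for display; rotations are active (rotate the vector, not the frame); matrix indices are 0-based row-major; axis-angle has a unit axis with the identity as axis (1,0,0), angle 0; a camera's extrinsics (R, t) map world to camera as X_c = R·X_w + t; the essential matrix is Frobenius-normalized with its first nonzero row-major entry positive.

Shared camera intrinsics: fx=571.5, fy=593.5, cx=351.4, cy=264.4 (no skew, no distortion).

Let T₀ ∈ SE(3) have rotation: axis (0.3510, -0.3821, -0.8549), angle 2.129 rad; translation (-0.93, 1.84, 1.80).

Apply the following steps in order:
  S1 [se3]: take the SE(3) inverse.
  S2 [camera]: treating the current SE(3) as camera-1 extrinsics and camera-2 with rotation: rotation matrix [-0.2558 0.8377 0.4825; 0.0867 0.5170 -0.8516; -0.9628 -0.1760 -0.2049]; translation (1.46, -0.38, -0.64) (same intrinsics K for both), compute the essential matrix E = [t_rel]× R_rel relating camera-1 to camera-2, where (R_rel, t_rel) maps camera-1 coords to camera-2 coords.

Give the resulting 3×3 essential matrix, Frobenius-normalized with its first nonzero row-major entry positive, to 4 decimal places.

after S1 (invert_se3): R=[-0.3413 -0.9302 -0.1349; 0.5199 -0.3064 0.7974; -0.7831 0.2020 0.5882], t=(1.6371, -0.3880, -2.1587)
after S2 (essential): [0.1186 -0.0480 0.1371; 0.2995 -0.4163 0.4550; 0.4007 0.5410 0.2036]

matrix = [0.1186 -0.0480 0.1371; 0.2995 -0.4163 0.4550; 0.4007 0.5410 0.2036]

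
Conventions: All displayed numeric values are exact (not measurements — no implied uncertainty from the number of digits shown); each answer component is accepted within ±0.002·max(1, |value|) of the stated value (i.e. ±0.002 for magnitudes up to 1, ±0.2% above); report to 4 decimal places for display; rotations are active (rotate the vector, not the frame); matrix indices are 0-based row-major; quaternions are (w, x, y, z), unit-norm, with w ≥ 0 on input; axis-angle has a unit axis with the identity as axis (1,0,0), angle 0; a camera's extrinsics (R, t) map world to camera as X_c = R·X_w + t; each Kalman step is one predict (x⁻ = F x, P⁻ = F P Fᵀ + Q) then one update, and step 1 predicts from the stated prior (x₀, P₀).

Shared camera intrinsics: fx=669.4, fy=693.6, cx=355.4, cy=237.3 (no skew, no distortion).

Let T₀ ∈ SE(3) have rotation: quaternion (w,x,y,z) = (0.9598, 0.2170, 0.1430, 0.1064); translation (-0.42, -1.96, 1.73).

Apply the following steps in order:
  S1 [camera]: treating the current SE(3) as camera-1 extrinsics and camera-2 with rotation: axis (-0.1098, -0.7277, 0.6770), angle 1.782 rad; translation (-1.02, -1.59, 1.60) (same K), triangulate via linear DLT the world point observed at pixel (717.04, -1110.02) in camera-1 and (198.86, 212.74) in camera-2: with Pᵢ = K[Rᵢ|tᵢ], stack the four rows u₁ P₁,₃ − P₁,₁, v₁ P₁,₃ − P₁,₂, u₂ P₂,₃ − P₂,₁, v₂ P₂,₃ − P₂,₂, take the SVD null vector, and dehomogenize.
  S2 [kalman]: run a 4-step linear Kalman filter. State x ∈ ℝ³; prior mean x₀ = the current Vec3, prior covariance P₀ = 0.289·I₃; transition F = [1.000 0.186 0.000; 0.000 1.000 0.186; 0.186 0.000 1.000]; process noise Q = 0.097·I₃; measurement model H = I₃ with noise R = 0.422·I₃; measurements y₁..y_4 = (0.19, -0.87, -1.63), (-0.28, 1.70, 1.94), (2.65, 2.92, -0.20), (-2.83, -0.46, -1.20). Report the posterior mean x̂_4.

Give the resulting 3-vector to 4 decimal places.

result = (-0.2129, 0.4813, -0.4168)

after S1 (triangulate): (1.1797, 0.1654, -1.1446)
after S2 (kf_track): (-0.2129, 0.4813, -0.4168)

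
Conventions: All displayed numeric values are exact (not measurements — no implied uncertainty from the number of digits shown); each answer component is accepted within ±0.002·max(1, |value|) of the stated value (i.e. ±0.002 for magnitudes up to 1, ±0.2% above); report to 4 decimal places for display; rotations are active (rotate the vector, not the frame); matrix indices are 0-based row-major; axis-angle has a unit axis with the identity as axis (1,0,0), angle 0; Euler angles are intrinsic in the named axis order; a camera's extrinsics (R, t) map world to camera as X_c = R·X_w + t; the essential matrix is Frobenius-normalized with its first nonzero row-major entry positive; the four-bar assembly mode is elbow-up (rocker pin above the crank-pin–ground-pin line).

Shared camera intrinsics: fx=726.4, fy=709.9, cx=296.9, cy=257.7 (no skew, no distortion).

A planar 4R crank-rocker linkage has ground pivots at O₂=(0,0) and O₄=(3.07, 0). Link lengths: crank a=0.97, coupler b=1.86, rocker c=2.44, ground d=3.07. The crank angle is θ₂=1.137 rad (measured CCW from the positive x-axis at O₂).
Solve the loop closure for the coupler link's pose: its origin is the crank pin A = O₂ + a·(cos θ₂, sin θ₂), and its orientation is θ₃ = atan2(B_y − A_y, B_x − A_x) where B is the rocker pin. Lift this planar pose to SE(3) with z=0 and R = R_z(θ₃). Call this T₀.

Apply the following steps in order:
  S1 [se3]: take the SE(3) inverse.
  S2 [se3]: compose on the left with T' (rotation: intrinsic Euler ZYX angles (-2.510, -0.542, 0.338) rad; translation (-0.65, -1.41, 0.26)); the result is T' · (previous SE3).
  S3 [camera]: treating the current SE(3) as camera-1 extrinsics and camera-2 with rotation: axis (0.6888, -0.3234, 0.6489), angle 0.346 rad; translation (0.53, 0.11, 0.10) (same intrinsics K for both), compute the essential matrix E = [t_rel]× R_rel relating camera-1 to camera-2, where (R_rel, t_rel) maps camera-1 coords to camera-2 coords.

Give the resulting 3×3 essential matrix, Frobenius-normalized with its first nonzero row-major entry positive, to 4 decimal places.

source (fourbar_fk): coupler pose = R=[0.7578 -0.6525 0.0000; 0.6525 0.7578 0.0000; 0.0000 0.0000 1.0000], t=(0.4077, 0.8802, 0.0000)
after S1 (invert_se3): R=[0.7578 0.6525 0.0000; -0.6525 0.7578 0.0000; 0.0000 0.0000 1.0000], t=(-0.8833, -0.4009, 0.0000)
after S2 (compose_se3): R=[-0.9775 0.0756 0.1970; 0.0476 -0.8305 0.5550; 0.2055 0.5519 0.8082], t=(-0.3180, -0.6984, -0.3095)
after S3 (essential): [0.0668 0.3473 -0.5432; -0.5389 0.0009 -0.2613; -0.4194 -0.1852 0.1047]

matrix = [0.0668 0.3473 -0.5432; -0.5389 0.0009 -0.2613; -0.4194 -0.1852 0.1047]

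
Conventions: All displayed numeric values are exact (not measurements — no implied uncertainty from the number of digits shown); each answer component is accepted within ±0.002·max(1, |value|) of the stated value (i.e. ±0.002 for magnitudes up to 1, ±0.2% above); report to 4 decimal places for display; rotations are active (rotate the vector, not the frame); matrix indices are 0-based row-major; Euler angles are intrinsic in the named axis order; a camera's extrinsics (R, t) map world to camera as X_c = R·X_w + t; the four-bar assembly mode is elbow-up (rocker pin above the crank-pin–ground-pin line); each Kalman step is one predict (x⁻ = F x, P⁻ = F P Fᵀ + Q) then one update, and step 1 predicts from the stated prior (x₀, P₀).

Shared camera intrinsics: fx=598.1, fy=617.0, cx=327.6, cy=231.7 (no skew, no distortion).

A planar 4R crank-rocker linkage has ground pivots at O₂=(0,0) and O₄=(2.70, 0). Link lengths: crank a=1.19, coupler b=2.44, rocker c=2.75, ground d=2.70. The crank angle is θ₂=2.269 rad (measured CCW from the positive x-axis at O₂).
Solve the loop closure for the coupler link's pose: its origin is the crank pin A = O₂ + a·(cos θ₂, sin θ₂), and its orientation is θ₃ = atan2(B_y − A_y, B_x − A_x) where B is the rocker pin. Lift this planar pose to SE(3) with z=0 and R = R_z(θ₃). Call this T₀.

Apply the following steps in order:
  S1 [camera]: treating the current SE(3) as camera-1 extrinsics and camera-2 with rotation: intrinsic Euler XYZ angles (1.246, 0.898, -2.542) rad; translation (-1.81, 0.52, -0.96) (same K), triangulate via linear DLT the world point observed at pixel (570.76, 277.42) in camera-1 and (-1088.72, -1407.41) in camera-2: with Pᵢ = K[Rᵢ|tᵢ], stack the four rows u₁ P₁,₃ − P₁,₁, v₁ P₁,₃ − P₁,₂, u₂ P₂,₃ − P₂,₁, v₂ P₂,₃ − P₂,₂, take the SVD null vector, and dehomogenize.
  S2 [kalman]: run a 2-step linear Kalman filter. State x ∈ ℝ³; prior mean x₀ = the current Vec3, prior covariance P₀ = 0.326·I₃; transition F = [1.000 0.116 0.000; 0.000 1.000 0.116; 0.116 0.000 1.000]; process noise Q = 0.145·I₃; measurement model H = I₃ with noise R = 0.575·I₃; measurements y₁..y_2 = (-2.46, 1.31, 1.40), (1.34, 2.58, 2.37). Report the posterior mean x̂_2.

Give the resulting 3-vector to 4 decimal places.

source (fourbar_fk): coupler pose = R=[0.8161 -0.5780 0.0000; 0.5780 0.8161 0.0000; 0.0000 0.0000 1.0000], t=(-0.7650, 0.9115, 0.0000)
after S1 (triangulate): (0.7971, -1.5119, 1.8677)
after S2 (kf_track): (0.1957, 1.1428, 2.0400)

result = (0.1957, 1.1428, 2.0400)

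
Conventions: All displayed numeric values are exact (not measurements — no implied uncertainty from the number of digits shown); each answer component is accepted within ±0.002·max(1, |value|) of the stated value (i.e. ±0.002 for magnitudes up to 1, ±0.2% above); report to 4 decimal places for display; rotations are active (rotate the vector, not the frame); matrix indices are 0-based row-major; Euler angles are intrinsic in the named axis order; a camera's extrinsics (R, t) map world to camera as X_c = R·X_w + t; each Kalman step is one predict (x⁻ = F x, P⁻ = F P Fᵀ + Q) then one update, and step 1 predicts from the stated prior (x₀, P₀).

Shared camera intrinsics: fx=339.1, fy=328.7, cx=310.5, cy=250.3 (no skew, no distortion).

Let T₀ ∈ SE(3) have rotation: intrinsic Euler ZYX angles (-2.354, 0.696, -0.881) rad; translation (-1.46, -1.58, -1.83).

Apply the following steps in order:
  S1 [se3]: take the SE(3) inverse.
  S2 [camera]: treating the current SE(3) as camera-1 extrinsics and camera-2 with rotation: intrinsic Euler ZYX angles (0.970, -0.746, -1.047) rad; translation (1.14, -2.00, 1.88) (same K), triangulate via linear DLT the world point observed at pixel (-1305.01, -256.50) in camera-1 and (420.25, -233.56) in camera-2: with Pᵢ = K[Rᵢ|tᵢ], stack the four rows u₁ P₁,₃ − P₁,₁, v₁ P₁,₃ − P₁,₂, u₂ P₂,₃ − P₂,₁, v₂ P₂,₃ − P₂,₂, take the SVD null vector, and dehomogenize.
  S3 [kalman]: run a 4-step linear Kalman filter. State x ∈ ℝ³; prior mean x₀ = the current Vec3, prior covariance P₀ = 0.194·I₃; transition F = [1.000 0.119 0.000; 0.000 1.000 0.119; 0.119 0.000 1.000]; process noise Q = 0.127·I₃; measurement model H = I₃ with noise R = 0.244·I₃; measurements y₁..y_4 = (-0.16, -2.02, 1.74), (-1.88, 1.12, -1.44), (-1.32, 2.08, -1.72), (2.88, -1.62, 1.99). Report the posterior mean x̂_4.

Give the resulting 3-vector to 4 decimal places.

result = (0.9086, -0.2657, 0.4621)

after S1 (invert_se3): R=[-0.5415 -0.5438 -0.6412; 0.7999 -0.0985 -0.5920; 0.2588 -0.8334 0.4884], t=(-2.8231, -0.0711, -0.0453)
after S2 (triangulate): (-0.6908, -0.6649, 0.3054)
after S3 (kf_track): (0.9086, -0.2657, 0.4621)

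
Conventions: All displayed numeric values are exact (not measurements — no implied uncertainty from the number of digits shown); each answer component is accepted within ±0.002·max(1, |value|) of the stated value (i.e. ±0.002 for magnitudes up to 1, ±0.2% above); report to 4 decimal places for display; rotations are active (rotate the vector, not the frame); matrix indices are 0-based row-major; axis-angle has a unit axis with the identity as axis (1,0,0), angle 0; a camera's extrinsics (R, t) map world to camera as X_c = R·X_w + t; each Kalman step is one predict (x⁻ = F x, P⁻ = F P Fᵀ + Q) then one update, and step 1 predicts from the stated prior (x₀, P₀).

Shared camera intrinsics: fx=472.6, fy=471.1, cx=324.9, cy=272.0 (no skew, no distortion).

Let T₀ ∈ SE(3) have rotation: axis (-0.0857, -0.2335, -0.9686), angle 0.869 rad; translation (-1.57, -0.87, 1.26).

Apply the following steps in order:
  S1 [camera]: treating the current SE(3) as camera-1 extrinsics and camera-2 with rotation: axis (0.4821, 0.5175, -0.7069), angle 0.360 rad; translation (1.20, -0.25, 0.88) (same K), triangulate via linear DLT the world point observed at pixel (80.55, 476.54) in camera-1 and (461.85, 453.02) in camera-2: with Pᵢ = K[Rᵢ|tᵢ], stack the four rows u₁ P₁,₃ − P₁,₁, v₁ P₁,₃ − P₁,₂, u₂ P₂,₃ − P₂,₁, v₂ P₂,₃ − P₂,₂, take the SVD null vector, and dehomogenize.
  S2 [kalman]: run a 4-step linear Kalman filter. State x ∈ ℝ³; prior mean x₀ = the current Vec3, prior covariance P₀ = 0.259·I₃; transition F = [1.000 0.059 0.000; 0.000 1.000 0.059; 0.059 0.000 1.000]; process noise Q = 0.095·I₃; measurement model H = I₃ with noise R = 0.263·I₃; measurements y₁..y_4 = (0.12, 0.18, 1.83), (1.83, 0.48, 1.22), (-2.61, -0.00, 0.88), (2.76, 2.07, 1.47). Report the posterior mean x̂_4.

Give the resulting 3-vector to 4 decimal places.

result = (0.8375, 1.2307, 1.3467)

after S1 (triangulate): (-1.0726, 1.5112, 1.6506)
after S2 (kf_track): (0.8375, 1.2307, 1.3467)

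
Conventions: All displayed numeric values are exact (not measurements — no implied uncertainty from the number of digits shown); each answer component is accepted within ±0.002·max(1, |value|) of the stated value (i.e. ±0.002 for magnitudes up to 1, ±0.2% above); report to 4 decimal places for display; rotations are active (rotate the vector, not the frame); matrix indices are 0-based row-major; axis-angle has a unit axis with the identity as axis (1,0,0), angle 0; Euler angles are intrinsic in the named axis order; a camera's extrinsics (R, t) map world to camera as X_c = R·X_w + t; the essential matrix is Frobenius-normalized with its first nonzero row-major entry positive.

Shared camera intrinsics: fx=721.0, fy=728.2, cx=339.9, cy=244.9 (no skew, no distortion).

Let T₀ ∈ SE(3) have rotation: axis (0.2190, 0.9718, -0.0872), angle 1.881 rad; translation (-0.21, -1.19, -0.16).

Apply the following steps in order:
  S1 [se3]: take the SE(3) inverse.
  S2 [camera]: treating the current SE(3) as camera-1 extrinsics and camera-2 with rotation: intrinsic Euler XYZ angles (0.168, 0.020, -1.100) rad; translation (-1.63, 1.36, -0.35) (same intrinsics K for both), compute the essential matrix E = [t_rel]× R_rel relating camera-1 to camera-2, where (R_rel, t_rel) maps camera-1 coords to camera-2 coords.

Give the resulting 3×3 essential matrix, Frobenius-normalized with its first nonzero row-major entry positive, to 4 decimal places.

after S1 (invert_se3): R=[-0.2426 0.1948 -0.9504; 0.3608 0.9275 0.0979; 0.9005 -0.3192 -0.2953], t=(0.0287, 1.1951, -0.2379)
after S2 (essential): [0.1563 -0.0334 0.2218; 0.5842 0.0651 0.3097; 0.3103 0.2953 -0.5480]

matrix = [0.1563 -0.0334 0.2218; 0.5842 0.0651 0.3097; 0.3103 0.2953 -0.5480]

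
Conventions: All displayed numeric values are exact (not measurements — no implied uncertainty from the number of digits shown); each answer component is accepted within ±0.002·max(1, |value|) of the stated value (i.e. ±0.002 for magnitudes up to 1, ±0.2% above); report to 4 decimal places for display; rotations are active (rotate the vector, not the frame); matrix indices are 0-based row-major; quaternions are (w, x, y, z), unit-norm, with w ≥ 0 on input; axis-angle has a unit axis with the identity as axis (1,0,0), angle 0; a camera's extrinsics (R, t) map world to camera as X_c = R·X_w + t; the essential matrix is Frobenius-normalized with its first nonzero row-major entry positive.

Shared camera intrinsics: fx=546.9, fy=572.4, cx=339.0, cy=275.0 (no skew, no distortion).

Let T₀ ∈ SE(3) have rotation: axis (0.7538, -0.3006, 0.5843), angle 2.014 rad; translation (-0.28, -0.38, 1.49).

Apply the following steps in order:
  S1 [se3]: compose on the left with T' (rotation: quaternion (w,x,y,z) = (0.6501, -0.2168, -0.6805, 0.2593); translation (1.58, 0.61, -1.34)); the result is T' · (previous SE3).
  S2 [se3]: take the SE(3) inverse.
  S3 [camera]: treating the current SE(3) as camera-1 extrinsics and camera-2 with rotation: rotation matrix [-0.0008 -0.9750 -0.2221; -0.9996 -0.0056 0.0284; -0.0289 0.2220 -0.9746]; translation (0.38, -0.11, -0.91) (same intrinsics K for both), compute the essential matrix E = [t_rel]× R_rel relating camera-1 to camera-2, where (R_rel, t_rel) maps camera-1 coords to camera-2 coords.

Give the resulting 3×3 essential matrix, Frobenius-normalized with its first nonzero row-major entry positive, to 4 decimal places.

matrix = [0.3191 0.1970 -0.2050; 0.1028 -0.1458 -0.6406; -0.4388 -0.4132 -0.1089]

after S1 (compose_se3): R=[-0.9303 -0.3646 -0.0413; 0.3357 -0.8002 -0.4970; 0.1481 -0.4762 0.8668], t=(0.1271, 0.0340, -1.3452)
after S2 (invert_se3): R=[-0.9303 0.3357 0.1481; -0.3646 -0.8002 -0.4762; -0.0413 -0.4970 0.8668], t=(0.3060, -0.5671, 1.1881)
after S3 (essential): [0.3191 0.1970 -0.2050; 0.1028 -0.1458 -0.6406; -0.4388 -0.4132 -0.1089]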